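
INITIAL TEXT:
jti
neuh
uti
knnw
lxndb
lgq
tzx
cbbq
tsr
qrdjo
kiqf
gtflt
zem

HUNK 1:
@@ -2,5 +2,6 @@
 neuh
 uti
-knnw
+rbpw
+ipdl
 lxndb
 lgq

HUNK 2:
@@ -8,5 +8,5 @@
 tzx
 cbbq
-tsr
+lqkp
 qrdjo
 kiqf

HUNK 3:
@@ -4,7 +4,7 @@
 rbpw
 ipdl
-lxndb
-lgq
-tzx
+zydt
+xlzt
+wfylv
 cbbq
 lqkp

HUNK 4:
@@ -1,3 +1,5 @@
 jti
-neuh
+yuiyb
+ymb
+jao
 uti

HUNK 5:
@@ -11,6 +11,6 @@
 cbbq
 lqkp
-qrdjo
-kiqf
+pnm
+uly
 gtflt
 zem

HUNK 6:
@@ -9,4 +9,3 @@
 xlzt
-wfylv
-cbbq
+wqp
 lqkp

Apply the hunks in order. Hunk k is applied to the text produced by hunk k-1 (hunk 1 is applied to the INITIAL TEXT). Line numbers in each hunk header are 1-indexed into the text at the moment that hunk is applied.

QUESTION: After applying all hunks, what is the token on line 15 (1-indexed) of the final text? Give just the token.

Hunk 1: at line 2 remove [knnw] add [rbpw,ipdl] -> 14 lines: jti neuh uti rbpw ipdl lxndb lgq tzx cbbq tsr qrdjo kiqf gtflt zem
Hunk 2: at line 8 remove [tsr] add [lqkp] -> 14 lines: jti neuh uti rbpw ipdl lxndb lgq tzx cbbq lqkp qrdjo kiqf gtflt zem
Hunk 3: at line 4 remove [lxndb,lgq,tzx] add [zydt,xlzt,wfylv] -> 14 lines: jti neuh uti rbpw ipdl zydt xlzt wfylv cbbq lqkp qrdjo kiqf gtflt zem
Hunk 4: at line 1 remove [neuh] add [yuiyb,ymb,jao] -> 16 lines: jti yuiyb ymb jao uti rbpw ipdl zydt xlzt wfylv cbbq lqkp qrdjo kiqf gtflt zem
Hunk 5: at line 11 remove [qrdjo,kiqf] add [pnm,uly] -> 16 lines: jti yuiyb ymb jao uti rbpw ipdl zydt xlzt wfylv cbbq lqkp pnm uly gtflt zem
Hunk 6: at line 9 remove [wfylv,cbbq] add [wqp] -> 15 lines: jti yuiyb ymb jao uti rbpw ipdl zydt xlzt wqp lqkp pnm uly gtflt zem
Final line 15: zem

Answer: zem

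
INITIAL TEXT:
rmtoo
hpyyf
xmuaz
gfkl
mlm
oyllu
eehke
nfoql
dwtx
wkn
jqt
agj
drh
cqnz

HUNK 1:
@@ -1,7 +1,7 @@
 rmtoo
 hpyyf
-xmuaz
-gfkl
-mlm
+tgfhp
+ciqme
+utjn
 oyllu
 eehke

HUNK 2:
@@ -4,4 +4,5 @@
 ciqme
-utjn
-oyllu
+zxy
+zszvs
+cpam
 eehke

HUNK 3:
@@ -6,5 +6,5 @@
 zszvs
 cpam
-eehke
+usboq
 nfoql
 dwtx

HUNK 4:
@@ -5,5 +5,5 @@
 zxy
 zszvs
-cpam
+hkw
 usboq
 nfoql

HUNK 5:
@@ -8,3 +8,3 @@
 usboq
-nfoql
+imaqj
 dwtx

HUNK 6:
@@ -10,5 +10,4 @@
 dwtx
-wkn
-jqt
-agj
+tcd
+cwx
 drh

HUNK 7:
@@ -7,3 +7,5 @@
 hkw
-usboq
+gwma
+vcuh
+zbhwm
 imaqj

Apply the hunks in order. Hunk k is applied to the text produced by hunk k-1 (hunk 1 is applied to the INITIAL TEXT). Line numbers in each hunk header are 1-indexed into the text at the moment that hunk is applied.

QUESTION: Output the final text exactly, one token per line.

Hunk 1: at line 1 remove [xmuaz,gfkl,mlm] add [tgfhp,ciqme,utjn] -> 14 lines: rmtoo hpyyf tgfhp ciqme utjn oyllu eehke nfoql dwtx wkn jqt agj drh cqnz
Hunk 2: at line 4 remove [utjn,oyllu] add [zxy,zszvs,cpam] -> 15 lines: rmtoo hpyyf tgfhp ciqme zxy zszvs cpam eehke nfoql dwtx wkn jqt agj drh cqnz
Hunk 3: at line 6 remove [eehke] add [usboq] -> 15 lines: rmtoo hpyyf tgfhp ciqme zxy zszvs cpam usboq nfoql dwtx wkn jqt agj drh cqnz
Hunk 4: at line 5 remove [cpam] add [hkw] -> 15 lines: rmtoo hpyyf tgfhp ciqme zxy zszvs hkw usboq nfoql dwtx wkn jqt agj drh cqnz
Hunk 5: at line 8 remove [nfoql] add [imaqj] -> 15 lines: rmtoo hpyyf tgfhp ciqme zxy zszvs hkw usboq imaqj dwtx wkn jqt agj drh cqnz
Hunk 6: at line 10 remove [wkn,jqt,agj] add [tcd,cwx] -> 14 lines: rmtoo hpyyf tgfhp ciqme zxy zszvs hkw usboq imaqj dwtx tcd cwx drh cqnz
Hunk 7: at line 7 remove [usboq] add [gwma,vcuh,zbhwm] -> 16 lines: rmtoo hpyyf tgfhp ciqme zxy zszvs hkw gwma vcuh zbhwm imaqj dwtx tcd cwx drh cqnz

Answer: rmtoo
hpyyf
tgfhp
ciqme
zxy
zszvs
hkw
gwma
vcuh
zbhwm
imaqj
dwtx
tcd
cwx
drh
cqnz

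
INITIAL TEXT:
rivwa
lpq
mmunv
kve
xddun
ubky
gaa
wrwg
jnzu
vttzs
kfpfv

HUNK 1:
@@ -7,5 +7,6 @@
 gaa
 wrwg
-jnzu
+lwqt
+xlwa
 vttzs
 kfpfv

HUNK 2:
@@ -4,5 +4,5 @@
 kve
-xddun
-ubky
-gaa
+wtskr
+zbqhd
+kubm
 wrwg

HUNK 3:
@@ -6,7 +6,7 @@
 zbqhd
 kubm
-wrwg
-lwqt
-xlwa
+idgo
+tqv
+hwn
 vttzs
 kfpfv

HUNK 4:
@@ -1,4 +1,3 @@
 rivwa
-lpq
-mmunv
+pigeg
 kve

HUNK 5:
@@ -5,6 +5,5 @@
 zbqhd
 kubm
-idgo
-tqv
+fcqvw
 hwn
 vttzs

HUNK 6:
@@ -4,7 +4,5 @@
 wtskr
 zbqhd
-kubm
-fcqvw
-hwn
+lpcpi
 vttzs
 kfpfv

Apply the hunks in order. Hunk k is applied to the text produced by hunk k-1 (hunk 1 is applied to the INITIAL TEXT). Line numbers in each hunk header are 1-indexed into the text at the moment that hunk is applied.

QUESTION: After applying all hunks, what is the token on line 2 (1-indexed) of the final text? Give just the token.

Hunk 1: at line 7 remove [jnzu] add [lwqt,xlwa] -> 12 lines: rivwa lpq mmunv kve xddun ubky gaa wrwg lwqt xlwa vttzs kfpfv
Hunk 2: at line 4 remove [xddun,ubky,gaa] add [wtskr,zbqhd,kubm] -> 12 lines: rivwa lpq mmunv kve wtskr zbqhd kubm wrwg lwqt xlwa vttzs kfpfv
Hunk 3: at line 6 remove [wrwg,lwqt,xlwa] add [idgo,tqv,hwn] -> 12 lines: rivwa lpq mmunv kve wtskr zbqhd kubm idgo tqv hwn vttzs kfpfv
Hunk 4: at line 1 remove [lpq,mmunv] add [pigeg] -> 11 lines: rivwa pigeg kve wtskr zbqhd kubm idgo tqv hwn vttzs kfpfv
Hunk 5: at line 5 remove [idgo,tqv] add [fcqvw] -> 10 lines: rivwa pigeg kve wtskr zbqhd kubm fcqvw hwn vttzs kfpfv
Hunk 6: at line 4 remove [kubm,fcqvw,hwn] add [lpcpi] -> 8 lines: rivwa pigeg kve wtskr zbqhd lpcpi vttzs kfpfv
Final line 2: pigeg

Answer: pigeg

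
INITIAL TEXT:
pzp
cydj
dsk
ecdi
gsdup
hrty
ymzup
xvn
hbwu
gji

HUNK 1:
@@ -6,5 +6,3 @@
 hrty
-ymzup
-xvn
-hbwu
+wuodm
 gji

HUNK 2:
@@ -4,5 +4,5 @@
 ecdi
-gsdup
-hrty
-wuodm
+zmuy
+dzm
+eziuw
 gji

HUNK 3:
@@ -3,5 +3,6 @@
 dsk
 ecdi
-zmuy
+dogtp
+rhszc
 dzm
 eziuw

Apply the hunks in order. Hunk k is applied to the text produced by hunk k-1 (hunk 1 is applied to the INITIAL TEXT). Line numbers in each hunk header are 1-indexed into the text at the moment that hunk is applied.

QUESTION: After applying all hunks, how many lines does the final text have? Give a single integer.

Answer: 9

Derivation:
Hunk 1: at line 6 remove [ymzup,xvn,hbwu] add [wuodm] -> 8 lines: pzp cydj dsk ecdi gsdup hrty wuodm gji
Hunk 2: at line 4 remove [gsdup,hrty,wuodm] add [zmuy,dzm,eziuw] -> 8 lines: pzp cydj dsk ecdi zmuy dzm eziuw gji
Hunk 3: at line 3 remove [zmuy] add [dogtp,rhszc] -> 9 lines: pzp cydj dsk ecdi dogtp rhszc dzm eziuw gji
Final line count: 9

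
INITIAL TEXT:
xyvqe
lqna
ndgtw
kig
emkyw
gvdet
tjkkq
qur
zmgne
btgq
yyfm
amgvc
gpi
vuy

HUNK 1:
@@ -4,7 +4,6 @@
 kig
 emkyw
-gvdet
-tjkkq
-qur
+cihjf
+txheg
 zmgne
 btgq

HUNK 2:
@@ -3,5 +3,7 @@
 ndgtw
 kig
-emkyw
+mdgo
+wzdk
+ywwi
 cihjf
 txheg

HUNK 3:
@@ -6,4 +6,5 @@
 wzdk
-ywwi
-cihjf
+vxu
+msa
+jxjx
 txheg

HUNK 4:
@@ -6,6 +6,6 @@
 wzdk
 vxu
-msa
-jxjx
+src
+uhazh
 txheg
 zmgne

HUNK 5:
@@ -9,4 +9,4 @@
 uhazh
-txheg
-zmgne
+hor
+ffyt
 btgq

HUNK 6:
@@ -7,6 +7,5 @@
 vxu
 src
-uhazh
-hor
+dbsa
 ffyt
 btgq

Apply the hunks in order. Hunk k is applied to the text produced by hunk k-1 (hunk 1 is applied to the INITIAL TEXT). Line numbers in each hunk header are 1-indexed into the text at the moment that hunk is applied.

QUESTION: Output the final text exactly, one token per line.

Answer: xyvqe
lqna
ndgtw
kig
mdgo
wzdk
vxu
src
dbsa
ffyt
btgq
yyfm
amgvc
gpi
vuy

Derivation:
Hunk 1: at line 4 remove [gvdet,tjkkq,qur] add [cihjf,txheg] -> 13 lines: xyvqe lqna ndgtw kig emkyw cihjf txheg zmgne btgq yyfm amgvc gpi vuy
Hunk 2: at line 3 remove [emkyw] add [mdgo,wzdk,ywwi] -> 15 lines: xyvqe lqna ndgtw kig mdgo wzdk ywwi cihjf txheg zmgne btgq yyfm amgvc gpi vuy
Hunk 3: at line 6 remove [ywwi,cihjf] add [vxu,msa,jxjx] -> 16 lines: xyvqe lqna ndgtw kig mdgo wzdk vxu msa jxjx txheg zmgne btgq yyfm amgvc gpi vuy
Hunk 4: at line 6 remove [msa,jxjx] add [src,uhazh] -> 16 lines: xyvqe lqna ndgtw kig mdgo wzdk vxu src uhazh txheg zmgne btgq yyfm amgvc gpi vuy
Hunk 5: at line 9 remove [txheg,zmgne] add [hor,ffyt] -> 16 lines: xyvqe lqna ndgtw kig mdgo wzdk vxu src uhazh hor ffyt btgq yyfm amgvc gpi vuy
Hunk 6: at line 7 remove [uhazh,hor] add [dbsa] -> 15 lines: xyvqe lqna ndgtw kig mdgo wzdk vxu src dbsa ffyt btgq yyfm amgvc gpi vuy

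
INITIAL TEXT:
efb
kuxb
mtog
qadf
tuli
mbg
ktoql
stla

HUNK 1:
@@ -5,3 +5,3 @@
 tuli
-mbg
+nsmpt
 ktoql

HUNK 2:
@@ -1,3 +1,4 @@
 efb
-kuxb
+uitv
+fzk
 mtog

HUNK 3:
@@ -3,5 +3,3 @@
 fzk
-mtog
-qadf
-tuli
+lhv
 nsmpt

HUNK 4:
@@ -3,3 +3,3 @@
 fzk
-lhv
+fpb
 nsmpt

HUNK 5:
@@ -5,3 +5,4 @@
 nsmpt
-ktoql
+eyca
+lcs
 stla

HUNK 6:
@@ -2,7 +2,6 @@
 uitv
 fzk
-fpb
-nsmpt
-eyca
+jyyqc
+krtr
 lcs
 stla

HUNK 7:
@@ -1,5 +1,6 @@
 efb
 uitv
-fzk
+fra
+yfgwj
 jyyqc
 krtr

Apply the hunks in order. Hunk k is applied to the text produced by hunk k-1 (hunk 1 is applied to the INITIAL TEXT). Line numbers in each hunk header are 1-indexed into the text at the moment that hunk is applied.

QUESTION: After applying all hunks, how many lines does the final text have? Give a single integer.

Answer: 8

Derivation:
Hunk 1: at line 5 remove [mbg] add [nsmpt] -> 8 lines: efb kuxb mtog qadf tuli nsmpt ktoql stla
Hunk 2: at line 1 remove [kuxb] add [uitv,fzk] -> 9 lines: efb uitv fzk mtog qadf tuli nsmpt ktoql stla
Hunk 3: at line 3 remove [mtog,qadf,tuli] add [lhv] -> 7 lines: efb uitv fzk lhv nsmpt ktoql stla
Hunk 4: at line 3 remove [lhv] add [fpb] -> 7 lines: efb uitv fzk fpb nsmpt ktoql stla
Hunk 5: at line 5 remove [ktoql] add [eyca,lcs] -> 8 lines: efb uitv fzk fpb nsmpt eyca lcs stla
Hunk 6: at line 2 remove [fpb,nsmpt,eyca] add [jyyqc,krtr] -> 7 lines: efb uitv fzk jyyqc krtr lcs stla
Hunk 7: at line 1 remove [fzk] add [fra,yfgwj] -> 8 lines: efb uitv fra yfgwj jyyqc krtr lcs stla
Final line count: 8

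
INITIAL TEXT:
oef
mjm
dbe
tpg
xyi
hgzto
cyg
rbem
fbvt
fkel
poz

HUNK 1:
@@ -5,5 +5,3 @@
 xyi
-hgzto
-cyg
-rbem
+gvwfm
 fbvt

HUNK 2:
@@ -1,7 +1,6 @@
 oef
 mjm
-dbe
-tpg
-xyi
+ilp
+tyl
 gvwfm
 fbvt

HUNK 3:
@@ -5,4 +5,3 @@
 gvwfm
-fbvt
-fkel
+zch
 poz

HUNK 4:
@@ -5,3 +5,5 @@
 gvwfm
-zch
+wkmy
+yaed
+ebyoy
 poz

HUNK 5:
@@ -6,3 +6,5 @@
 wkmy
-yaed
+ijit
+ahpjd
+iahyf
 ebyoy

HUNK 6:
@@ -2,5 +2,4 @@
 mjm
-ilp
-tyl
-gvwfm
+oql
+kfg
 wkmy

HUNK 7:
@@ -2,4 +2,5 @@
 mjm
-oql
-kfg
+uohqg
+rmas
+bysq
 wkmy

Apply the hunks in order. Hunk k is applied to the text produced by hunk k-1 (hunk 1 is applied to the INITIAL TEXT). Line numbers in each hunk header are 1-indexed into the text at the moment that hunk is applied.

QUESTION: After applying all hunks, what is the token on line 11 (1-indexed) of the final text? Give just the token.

Answer: poz

Derivation:
Hunk 1: at line 5 remove [hgzto,cyg,rbem] add [gvwfm] -> 9 lines: oef mjm dbe tpg xyi gvwfm fbvt fkel poz
Hunk 2: at line 1 remove [dbe,tpg,xyi] add [ilp,tyl] -> 8 lines: oef mjm ilp tyl gvwfm fbvt fkel poz
Hunk 3: at line 5 remove [fbvt,fkel] add [zch] -> 7 lines: oef mjm ilp tyl gvwfm zch poz
Hunk 4: at line 5 remove [zch] add [wkmy,yaed,ebyoy] -> 9 lines: oef mjm ilp tyl gvwfm wkmy yaed ebyoy poz
Hunk 5: at line 6 remove [yaed] add [ijit,ahpjd,iahyf] -> 11 lines: oef mjm ilp tyl gvwfm wkmy ijit ahpjd iahyf ebyoy poz
Hunk 6: at line 2 remove [ilp,tyl,gvwfm] add [oql,kfg] -> 10 lines: oef mjm oql kfg wkmy ijit ahpjd iahyf ebyoy poz
Hunk 7: at line 2 remove [oql,kfg] add [uohqg,rmas,bysq] -> 11 lines: oef mjm uohqg rmas bysq wkmy ijit ahpjd iahyf ebyoy poz
Final line 11: poz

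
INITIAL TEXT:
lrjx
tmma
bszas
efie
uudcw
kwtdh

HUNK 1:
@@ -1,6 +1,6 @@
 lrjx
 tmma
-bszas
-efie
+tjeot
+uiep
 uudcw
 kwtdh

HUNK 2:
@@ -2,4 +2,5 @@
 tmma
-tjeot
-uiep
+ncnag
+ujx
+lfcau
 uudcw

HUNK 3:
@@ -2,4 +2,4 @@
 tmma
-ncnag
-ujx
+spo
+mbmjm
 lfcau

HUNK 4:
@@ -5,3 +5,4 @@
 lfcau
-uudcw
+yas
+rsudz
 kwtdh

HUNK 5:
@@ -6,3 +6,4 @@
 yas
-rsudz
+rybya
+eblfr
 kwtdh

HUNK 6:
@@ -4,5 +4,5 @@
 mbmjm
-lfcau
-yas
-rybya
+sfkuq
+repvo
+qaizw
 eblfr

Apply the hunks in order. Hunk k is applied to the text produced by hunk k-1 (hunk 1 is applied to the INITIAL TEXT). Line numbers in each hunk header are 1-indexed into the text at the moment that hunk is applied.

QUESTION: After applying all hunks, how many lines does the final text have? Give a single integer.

Answer: 9

Derivation:
Hunk 1: at line 1 remove [bszas,efie] add [tjeot,uiep] -> 6 lines: lrjx tmma tjeot uiep uudcw kwtdh
Hunk 2: at line 2 remove [tjeot,uiep] add [ncnag,ujx,lfcau] -> 7 lines: lrjx tmma ncnag ujx lfcau uudcw kwtdh
Hunk 3: at line 2 remove [ncnag,ujx] add [spo,mbmjm] -> 7 lines: lrjx tmma spo mbmjm lfcau uudcw kwtdh
Hunk 4: at line 5 remove [uudcw] add [yas,rsudz] -> 8 lines: lrjx tmma spo mbmjm lfcau yas rsudz kwtdh
Hunk 5: at line 6 remove [rsudz] add [rybya,eblfr] -> 9 lines: lrjx tmma spo mbmjm lfcau yas rybya eblfr kwtdh
Hunk 6: at line 4 remove [lfcau,yas,rybya] add [sfkuq,repvo,qaizw] -> 9 lines: lrjx tmma spo mbmjm sfkuq repvo qaizw eblfr kwtdh
Final line count: 9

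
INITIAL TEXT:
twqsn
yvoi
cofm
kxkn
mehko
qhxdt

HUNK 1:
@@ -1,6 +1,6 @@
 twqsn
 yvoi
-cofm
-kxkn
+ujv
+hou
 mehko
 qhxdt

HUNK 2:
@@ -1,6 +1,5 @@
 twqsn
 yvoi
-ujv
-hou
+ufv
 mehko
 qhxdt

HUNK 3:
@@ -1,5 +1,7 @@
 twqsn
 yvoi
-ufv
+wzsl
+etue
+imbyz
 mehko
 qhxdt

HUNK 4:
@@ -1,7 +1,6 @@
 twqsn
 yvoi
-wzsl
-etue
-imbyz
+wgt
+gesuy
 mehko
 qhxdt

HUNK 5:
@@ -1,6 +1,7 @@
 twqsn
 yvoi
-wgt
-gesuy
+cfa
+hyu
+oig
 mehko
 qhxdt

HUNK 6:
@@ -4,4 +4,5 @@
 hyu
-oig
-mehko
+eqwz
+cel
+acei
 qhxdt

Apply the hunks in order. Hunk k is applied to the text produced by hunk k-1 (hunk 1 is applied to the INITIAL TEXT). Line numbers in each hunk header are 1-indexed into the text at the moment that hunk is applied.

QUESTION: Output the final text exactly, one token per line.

Hunk 1: at line 1 remove [cofm,kxkn] add [ujv,hou] -> 6 lines: twqsn yvoi ujv hou mehko qhxdt
Hunk 2: at line 1 remove [ujv,hou] add [ufv] -> 5 lines: twqsn yvoi ufv mehko qhxdt
Hunk 3: at line 1 remove [ufv] add [wzsl,etue,imbyz] -> 7 lines: twqsn yvoi wzsl etue imbyz mehko qhxdt
Hunk 4: at line 1 remove [wzsl,etue,imbyz] add [wgt,gesuy] -> 6 lines: twqsn yvoi wgt gesuy mehko qhxdt
Hunk 5: at line 1 remove [wgt,gesuy] add [cfa,hyu,oig] -> 7 lines: twqsn yvoi cfa hyu oig mehko qhxdt
Hunk 6: at line 4 remove [oig,mehko] add [eqwz,cel,acei] -> 8 lines: twqsn yvoi cfa hyu eqwz cel acei qhxdt

Answer: twqsn
yvoi
cfa
hyu
eqwz
cel
acei
qhxdt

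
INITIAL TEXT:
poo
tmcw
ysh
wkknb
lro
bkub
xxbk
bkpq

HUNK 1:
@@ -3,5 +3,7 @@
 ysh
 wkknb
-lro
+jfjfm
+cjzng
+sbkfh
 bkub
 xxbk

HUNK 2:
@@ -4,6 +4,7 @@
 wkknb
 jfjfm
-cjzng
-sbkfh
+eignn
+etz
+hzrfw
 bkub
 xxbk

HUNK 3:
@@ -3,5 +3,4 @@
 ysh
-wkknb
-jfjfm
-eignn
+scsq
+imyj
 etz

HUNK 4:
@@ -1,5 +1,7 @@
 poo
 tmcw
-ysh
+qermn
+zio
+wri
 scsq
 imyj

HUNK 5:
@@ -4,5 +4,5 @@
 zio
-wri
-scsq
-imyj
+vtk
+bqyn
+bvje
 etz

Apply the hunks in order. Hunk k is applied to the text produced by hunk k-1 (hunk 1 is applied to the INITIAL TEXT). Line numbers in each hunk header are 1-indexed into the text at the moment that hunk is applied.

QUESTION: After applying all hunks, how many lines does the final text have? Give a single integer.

Answer: 12

Derivation:
Hunk 1: at line 3 remove [lro] add [jfjfm,cjzng,sbkfh] -> 10 lines: poo tmcw ysh wkknb jfjfm cjzng sbkfh bkub xxbk bkpq
Hunk 2: at line 4 remove [cjzng,sbkfh] add [eignn,etz,hzrfw] -> 11 lines: poo tmcw ysh wkknb jfjfm eignn etz hzrfw bkub xxbk bkpq
Hunk 3: at line 3 remove [wkknb,jfjfm,eignn] add [scsq,imyj] -> 10 lines: poo tmcw ysh scsq imyj etz hzrfw bkub xxbk bkpq
Hunk 4: at line 1 remove [ysh] add [qermn,zio,wri] -> 12 lines: poo tmcw qermn zio wri scsq imyj etz hzrfw bkub xxbk bkpq
Hunk 5: at line 4 remove [wri,scsq,imyj] add [vtk,bqyn,bvje] -> 12 lines: poo tmcw qermn zio vtk bqyn bvje etz hzrfw bkub xxbk bkpq
Final line count: 12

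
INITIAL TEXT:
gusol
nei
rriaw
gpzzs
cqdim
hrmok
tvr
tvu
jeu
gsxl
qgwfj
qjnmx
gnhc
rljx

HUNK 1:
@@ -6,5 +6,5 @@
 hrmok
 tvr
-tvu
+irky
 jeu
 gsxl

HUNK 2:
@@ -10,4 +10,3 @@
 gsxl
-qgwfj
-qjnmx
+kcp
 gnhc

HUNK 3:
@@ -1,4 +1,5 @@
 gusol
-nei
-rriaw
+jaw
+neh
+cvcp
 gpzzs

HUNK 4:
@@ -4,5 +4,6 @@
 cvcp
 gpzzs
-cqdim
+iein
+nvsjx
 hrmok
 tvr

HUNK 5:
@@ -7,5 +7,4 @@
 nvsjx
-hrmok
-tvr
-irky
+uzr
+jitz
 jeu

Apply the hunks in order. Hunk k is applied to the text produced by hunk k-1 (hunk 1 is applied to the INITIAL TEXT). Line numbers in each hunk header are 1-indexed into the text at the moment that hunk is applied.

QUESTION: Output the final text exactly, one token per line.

Hunk 1: at line 6 remove [tvu] add [irky] -> 14 lines: gusol nei rriaw gpzzs cqdim hrmok tvr irky jeu gsxl qgwfj qjnmx gnhc rljx
Hunk 2: at line 10 remove [qgwfj,qjnmx] add [kcp] -> 13 lines: gusol nei rriaw gpzzs cqdim hrmok tvr irky jeu gsxl kcp gnhc rljx
Hunk 3: at line 1 remove [nei,rriaw] add [jaw,neh,cvcp] -> 14 lines: gusol jaw neh cvcp gpzzs cqdim hrmok tvr irky jeu gsxl kcp gnhc rljx
Hunk 4: at line 4 remove [cqdim] add [iein,nvsjx] -> 15 lines: gusol jaw neh cvcp gpzzs iein nvsjx hrmok tvr irky jeu gsxl kcp gnhc rljx
Hunk 5: at line 7 remove [hrmok,tvr,irky] add [uzr,jitz] -> 14 lines: gusol jaw neh cvcp gpzzs iein nvsjx uzr jitz jeu gsxl kcp gnhc rljx

Answer: gusol
jaw
neh
cvcp
gpzzs
iein
nvsjx
uzr
jitz
jeu
gsxl
kcp
gnhc
rljx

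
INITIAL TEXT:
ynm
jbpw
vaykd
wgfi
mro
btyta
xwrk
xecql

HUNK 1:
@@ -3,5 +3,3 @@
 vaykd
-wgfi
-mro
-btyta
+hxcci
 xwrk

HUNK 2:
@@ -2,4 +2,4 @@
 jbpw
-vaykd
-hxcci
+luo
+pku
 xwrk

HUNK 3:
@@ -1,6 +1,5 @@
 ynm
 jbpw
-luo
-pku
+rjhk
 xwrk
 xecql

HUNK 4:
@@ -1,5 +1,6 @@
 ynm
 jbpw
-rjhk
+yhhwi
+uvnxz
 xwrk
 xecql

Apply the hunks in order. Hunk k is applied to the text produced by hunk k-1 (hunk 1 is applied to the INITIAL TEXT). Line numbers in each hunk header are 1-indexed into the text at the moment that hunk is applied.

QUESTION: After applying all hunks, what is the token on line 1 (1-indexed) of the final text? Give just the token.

Hunk 1: at line 3 remove [wgfi,mro,btyta] add [hxcci] -> 6 lines: ynm jbpw vaykd hxcci xwrk xecql
Hunk 2: at line 2 remove [vaykd,hxcci] add [luo,pku] -> 6 lines: ynm jbpw luo pku xwrk xecql
Hunk 3: at line 1 remove [luo,pku] add [rjhk] -> 5 lines: ynm jbpw rjhk xwrk xecql
Hunk 4: at line 1 remove [rjhk] add [yhhwi,uvnxz] -> 6 lines: ynm jbpw yhhwi uvnxz xwrk xecql
Final line 1: ynm

Answer: ynm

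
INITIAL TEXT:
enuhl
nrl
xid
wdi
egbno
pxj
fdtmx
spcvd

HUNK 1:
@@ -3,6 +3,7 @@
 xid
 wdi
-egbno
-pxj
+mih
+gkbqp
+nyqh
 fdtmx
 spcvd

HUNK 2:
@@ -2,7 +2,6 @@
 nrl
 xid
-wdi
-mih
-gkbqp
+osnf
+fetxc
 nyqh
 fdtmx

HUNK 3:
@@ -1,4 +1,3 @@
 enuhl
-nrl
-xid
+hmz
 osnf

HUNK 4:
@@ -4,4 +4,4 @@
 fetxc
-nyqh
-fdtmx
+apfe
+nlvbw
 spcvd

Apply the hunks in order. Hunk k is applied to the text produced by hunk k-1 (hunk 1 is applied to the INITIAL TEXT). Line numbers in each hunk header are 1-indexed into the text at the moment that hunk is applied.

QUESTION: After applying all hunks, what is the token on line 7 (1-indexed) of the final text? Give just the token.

Answer: spcvd

Derivation:
Hunk 1: at line 3 remove [egbno,pxj] add [mih,gkbqp,nyqh] -> 9 lines: enuhl nrl xid wdi mih gkbqp nyqh fdtmx spcvd
Hunk 2: at line 2 remove [wdi,mih,gkbqp] add [osnf,fetxc] -> 8 lines: enuhl nrl xid osnf fetxc nyqh fdtmx spcvd
Hunk 3: at line 1 remove [nrl,xid] add [hmz] -> 7 lines: enuhl hmz osnf fetxc nyqh fdtmx spcvd
Hunk 4: at line 4 remove [nyqh,fdtmx] add [apfe,nlvbw] -> 7 lines: enuhl hmz osnf fetxc apfe nlvbw spcvd
Final line 7: spcvd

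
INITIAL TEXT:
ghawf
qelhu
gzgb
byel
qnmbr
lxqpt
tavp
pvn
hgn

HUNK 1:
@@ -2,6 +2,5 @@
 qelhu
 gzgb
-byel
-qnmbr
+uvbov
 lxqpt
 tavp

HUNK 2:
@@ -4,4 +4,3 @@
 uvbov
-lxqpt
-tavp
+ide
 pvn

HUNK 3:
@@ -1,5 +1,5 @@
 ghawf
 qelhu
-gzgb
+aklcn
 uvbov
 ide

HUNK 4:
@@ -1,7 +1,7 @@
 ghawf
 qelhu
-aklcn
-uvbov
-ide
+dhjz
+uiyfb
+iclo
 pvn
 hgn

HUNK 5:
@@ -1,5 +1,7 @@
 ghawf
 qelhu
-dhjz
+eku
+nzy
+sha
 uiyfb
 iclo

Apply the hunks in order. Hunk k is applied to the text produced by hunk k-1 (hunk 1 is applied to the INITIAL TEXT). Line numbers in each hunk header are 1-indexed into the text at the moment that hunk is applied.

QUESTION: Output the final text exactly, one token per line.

Answer: ghawf
qelhu
eku
nzy
sha
uiyfb
iclo
pvn
hgn

Derivation:
Hunk 1: at line 2 remove [byel,qnmbr] add [uvbov] -> 8 lines: ghawf qelhu gzgb uvbov lxqpt tavp pvn hgn
Hunk 2: at line 4 remove [lxqpt,tavp] add [ide] -> 7 lines: ghawf qelhu gzgb uvbov ide pvn hgn
Hunk 3: at line 1 remove [gzgb] add [aklcn] -> 7 lines: ghawf qelhu aklcn uvbov ide pvn hgn
Hunk 4: at line 1 remove [aklcn,uvbov,ide] add [dhjz,uiyfb,iclo] -> 7 lines: ghawf qelhu dhjz uiyfb iclo pvn hgn
Hunk 5: at line 1 remove [dhjz] add [eku,nzy,sha] -> 9 lines: ghawf qelhu eku nzy sha uiyfb iclo pvn hgn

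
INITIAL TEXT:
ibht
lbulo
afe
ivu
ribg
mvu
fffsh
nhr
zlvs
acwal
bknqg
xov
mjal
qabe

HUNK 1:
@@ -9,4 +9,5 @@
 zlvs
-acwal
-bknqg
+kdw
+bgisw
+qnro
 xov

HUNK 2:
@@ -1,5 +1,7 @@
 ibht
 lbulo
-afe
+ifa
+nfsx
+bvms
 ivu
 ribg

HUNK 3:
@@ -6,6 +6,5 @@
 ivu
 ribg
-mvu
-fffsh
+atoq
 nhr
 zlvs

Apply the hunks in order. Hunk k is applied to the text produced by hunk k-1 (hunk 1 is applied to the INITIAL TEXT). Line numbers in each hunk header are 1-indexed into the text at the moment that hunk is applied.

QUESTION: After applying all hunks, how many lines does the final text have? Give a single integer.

Answer: 16

Derivation:
Hunk 1: at line 9 remove [acwal,bknqg] add [kdw,bgisw,qnro] -> 15 lines: ibht lbulo afe ivu ribg mvu fffsh nhr zlvs kdw bgisw qnro xov mjal qabe
Hunk 2: at line 1 remove [afe] add [ifa,nfsx,bvms] -> 17 lines: ibht lbulo ifa nfsx bvms ivu ribg mvu fffsh nhr zlvs kdw bgisw qnro xov mjal qabe
Hunk 3: at line 6 remove [mvu,fffsh] add [atoq] -> 16 lines: ibht lbulo ifa nfsx bvms ivu ribg atoq nhr zlvs kdw bgisw qnro xov mjal qabe
Final line count: 16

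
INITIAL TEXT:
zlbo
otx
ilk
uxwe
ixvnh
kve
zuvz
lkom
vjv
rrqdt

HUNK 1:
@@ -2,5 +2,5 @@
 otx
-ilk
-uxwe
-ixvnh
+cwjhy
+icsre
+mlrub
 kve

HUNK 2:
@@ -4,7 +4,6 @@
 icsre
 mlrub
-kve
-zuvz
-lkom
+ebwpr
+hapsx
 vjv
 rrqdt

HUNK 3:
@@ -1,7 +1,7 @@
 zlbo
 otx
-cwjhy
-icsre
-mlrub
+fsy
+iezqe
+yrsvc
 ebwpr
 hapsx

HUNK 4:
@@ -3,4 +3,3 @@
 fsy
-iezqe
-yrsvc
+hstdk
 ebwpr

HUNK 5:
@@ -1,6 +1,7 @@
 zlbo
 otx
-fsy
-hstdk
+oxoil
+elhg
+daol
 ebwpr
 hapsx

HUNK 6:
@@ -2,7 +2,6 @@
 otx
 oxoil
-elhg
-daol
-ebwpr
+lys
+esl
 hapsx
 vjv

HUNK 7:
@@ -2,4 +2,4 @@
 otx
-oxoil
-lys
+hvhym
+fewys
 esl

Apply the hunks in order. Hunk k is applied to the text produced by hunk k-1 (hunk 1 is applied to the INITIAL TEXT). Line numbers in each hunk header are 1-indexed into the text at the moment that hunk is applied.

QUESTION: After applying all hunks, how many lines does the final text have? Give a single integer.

Hunk 1: at line 2 remove [ilk,uxwe,ixvnh] add [cwjhy,icsre,mlrub] -> 10 lines: zlbo otx cwjhy icsre mlrub kve zuvz lkom vjv rrqdt
Hunk 2: at line 4 remove [kve,zuvz,lkom] add [ebwpr,hapsx] -> 9 lines: zlbo otx cwjhy icsre mlrub ebwpr hapsx vjv rrqdt
Hunk 3: at line 1 remove [cwjhy,icsre,mlrub] add [fsy,iezqe,yrsvc] -> 9 lines: zlbo otx fsy iezqe yrsvc ebwpr hapsx vjv rrqdt
Hunk 4: at line 3 remove [iezqe,yrsvc] add [hstdk] -> 8 lines: zlbo otx fsy hstdk ebwpr hapsx vjv rrqdt
Hunk 5: at line 1 remove [fsy,hstdk] add [oxoil,elhg,daol] -> 9 lines: zlbo otx oxoil elhg daol ebwpr hapsx vjv rrqdt
Hunk 6: at line 2 remove [elhg,daol,ebwpr] add [lys,esl] -> 8 lines: zlbo otx oxoil lys esl hapsx vjv rrqdt
Hunk 7: at line 2 remove [oxoil,lys] add [hvhym,fewys] -> 8 lines: zlbo otx hvhym fewys esl hapsx vjv rrqdt
Final line count: 8

Answer: 8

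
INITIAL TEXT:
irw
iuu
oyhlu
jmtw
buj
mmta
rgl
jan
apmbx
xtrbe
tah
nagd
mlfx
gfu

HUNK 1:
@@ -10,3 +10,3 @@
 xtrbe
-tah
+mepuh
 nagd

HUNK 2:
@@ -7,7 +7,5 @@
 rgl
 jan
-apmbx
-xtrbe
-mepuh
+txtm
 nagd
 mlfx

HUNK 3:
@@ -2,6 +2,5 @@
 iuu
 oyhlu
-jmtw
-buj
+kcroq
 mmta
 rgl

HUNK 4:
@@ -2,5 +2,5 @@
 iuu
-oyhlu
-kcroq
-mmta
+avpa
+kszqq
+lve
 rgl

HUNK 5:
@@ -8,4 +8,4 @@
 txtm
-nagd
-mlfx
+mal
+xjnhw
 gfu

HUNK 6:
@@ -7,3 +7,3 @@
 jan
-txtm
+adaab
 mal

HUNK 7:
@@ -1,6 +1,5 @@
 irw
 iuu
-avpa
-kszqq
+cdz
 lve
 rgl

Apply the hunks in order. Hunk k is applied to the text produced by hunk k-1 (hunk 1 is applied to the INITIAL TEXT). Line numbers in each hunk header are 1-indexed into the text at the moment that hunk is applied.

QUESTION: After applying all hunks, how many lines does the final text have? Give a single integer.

Answer: 10

Derivation:
Hunk 1: at line 10 remove [tah] add [mepuh] -> 14 lines: irw iuu oyhlu jmtw buj mmta rgl jan apmbx xtrbe mepuh nagd mlfx gfu
Hunk 2: at line 7 remove [apmbx,xtrbe,mepuh] add [txtm] -> 12 lines: irw iuu oyhlu jmtw buj mmta rgl jan txtm nagd mlfx gfu
Hunk 3: at line 2 remove [jmtw,buj] add [kcroq] -> 11 lines: irw iuu oyhlu kcroq mmta rgl jan txtm nagd mlfx gfu
Hunk 4: at line 2 remove [oyhlu,kcroq,mmta] add [avpa,kszqq,lve] -> 11 lines: irw iuu avpa kszqq lve rgl jan txtm nagd mlfx gfu
Hunk 5: at line 8 remove [nagd,mlfx] add [mal,xjnhw] -> 11 lines: irw iuu avpa kszqq lve rgl jan txtm mal xjnhw gfu
Hunk 6: at line 7 remove [txtm] add [adaab] -> 11 lines: irw iuu avpa kszqq lve rgl jan adaab mal xjnhw gfu
Hunk 7: at line 1 remove [avpa,kszqq] add [cdz] -> 10 lines: irw iuu cdz lve rgl jan adaab mal xjnhw gfu
Final line count: 10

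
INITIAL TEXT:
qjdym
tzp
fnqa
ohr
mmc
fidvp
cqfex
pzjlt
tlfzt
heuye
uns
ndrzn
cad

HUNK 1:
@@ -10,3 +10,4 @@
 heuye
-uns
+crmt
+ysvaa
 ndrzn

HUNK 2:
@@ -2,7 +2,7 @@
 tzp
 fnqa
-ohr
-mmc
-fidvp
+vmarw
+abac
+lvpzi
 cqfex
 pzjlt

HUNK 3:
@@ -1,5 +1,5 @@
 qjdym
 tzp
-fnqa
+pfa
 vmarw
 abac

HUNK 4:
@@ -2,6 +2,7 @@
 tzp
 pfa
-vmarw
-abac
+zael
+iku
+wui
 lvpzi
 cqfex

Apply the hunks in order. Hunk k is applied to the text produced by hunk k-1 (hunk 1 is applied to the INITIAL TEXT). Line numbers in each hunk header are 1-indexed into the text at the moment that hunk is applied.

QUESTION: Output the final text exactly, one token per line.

Answer: qjdym
tzp
pfa
zael
iku
wui
lvpzi
cqfex
pzjlt
tlfzt
heuye
crmt
ysvaa
ndrzn
cad

Derivation:
Hunk 1: at line 10 remove [uns] add [crmt,ysvaa] -> 14 lines: qjdym tzp fnqa ohr mmc fidvp cqfex pzjlt tlfzt heuye crmt ysvaa ndrzn cad
Hunk 2: at line 2 remove [ohr,mmc,fidvp] add [vmarw,abac,lvpzi] -> 14 lines: qjdym tzp fnqa vmarw abac lvpzi cqfex pzjlt tlfzt heuye crmt ysvaa ndrzn cad
Hunk 3: at line 1 remove [fnqa] add [pfa] -> 14 lines: qjdym tzp pfa vmarw abac lvpzi cqfex pzjlt tlfzt heuye crmt ysvaa ndrzn cad
Hunk 4: at line 2 remove [vmarw,abac] add [zael,iku,wui] -> 15 lines: qjdym tzp pfa zael iku wui lvpzi cqfex pzjlt tlfzt heuye crmt ysvaa ndrzn cad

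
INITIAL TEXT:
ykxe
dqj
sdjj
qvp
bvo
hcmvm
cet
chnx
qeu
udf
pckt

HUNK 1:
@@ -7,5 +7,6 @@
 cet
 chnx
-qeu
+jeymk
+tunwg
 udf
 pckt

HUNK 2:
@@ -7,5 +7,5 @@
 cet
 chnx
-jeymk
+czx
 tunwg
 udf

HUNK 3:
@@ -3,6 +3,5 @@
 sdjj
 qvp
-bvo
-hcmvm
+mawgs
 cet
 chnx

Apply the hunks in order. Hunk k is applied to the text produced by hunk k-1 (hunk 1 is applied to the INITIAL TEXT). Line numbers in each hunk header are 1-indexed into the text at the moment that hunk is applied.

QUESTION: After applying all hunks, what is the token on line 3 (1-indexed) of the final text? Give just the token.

Hunk 1: at line 7 remove [qeu] add [jeymk,tunwg] -> 12 lines: ykxe dqj sdjj qvp bvo hcmvm cet chnx jeymk tunwg udf pckt
Hunk 2: at line 7 remove [jeymk] add [czx] -> 12 lines: ykxe dqj sdjj qvp bvo hcmvm cet chnx czx tunwg udf pckt
Hunk 3: at line 3 remove [bvo,hcmvm] add [mawgs] -> 11 lines: ykxe dqj sdjj qvp mawgs cet chnx czx tunwg udf pckt
Final line 3: sdjj

Answer: sdjj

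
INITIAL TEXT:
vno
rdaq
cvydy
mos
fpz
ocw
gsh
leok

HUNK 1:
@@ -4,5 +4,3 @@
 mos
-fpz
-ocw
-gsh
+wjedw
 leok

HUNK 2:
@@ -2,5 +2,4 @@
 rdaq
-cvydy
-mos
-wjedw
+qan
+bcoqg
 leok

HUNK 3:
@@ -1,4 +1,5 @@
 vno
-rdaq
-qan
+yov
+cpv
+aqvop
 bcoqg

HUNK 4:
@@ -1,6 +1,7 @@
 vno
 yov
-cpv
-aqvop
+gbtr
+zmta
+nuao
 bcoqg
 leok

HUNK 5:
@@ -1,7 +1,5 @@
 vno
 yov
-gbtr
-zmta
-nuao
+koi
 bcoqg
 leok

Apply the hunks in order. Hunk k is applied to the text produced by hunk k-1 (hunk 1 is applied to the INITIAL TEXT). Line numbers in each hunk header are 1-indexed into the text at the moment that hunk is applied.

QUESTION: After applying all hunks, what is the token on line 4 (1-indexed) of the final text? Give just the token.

Answer: bcoqg

Derivation:
Hunk 1: at line 4 remove [fpz,ocw,gsh] add [wjedw] -> 6 lines: vno rdaq cvydy mos wjedw leok
Hunk 2: at line 2 remove [cvydy,mos,wjedw] add [qan,bcoqg] -> 5 lines: vno rdaq qan bcoqg leok
Hunk 3: at line 1 remove [rdaq,qan] add [yov,cpv,aqvop] -> 6 lines: vno yov cpv aqvop bcoqg leok
Hunk 4: at line 1 remove [cpv,aqvop] add [gbtr,zmta,nuao] -> 7 lines: vno yov gbtr zmta nuao bcoqg leok
Hunk 5: at line 1 remove [gbtr,zmta,nuao] add [koi] -> 5 lines: vno yov koi bcoqg leok
Final line 4: bcoqg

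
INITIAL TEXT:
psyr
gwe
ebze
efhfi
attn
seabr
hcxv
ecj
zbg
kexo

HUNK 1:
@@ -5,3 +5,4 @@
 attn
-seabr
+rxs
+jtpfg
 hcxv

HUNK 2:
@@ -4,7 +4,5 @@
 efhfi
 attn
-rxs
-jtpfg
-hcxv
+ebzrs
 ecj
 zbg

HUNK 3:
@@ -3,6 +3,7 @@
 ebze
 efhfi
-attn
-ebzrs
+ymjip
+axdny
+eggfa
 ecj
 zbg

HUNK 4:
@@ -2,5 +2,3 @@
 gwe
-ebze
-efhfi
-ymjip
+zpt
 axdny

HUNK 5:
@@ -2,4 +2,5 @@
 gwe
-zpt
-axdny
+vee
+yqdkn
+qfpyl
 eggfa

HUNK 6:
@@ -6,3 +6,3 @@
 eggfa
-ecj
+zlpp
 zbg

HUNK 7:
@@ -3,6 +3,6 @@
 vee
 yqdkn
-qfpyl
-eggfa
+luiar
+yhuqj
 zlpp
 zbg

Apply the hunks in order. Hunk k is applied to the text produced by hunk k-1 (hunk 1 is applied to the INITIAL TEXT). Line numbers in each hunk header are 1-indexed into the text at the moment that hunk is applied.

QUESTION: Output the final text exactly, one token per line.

Hunk 1: at line 5 remove [seabr] add [rxs,jtpfg] -> 11 lines: psyr gwe ebze efhfi attn rxs jtpfg hcxv ecj zbg kexo
Hunk 2: at line 4 remove [rxs,jtpfg,hcxv] add [ebzrs] -> 9 lines: psyr gwe ebze efhfi attn ebzrs ecj zbg kexo
Hunk 3: at line 3 remove [attn,ebzrs] add [ymjip,axdny,eggfa] -> 10 lines: psyr gwe ebze efhfi ymjip axdny eggfa ecj zbg kexo
Hunk 4: at line 2 remove [ebze,efhfi,ymjip] add [zpt] -> 8 lines: psyr gwe zpt axdny eggfa ecj zbg kexo
Hunk 5: at line 2 remove [zpt,axdny] add [vee,yqdkn,qfpyl] -> 9 lines: psyr gwe vee yqdkn qfpyl eggfa ecj zbg kexo
Hunk 6: at line 6 remove [ecj] add [zlpp] -> 9 lines: psyr gwe vee yqdkn qfpyl eggfa zlpp zbg kexo
Hunk 7: at line 3 remove [qfpyl,eggfa] add [luiar,yhuqj] -> 9 lines: psyr gwe vee yqdkn luiar yhuqj zlpp zbg kexo

Answer: psyr
gwe
vee
yqdkn
luiar
yhuqj
zlpp
zbg
kexo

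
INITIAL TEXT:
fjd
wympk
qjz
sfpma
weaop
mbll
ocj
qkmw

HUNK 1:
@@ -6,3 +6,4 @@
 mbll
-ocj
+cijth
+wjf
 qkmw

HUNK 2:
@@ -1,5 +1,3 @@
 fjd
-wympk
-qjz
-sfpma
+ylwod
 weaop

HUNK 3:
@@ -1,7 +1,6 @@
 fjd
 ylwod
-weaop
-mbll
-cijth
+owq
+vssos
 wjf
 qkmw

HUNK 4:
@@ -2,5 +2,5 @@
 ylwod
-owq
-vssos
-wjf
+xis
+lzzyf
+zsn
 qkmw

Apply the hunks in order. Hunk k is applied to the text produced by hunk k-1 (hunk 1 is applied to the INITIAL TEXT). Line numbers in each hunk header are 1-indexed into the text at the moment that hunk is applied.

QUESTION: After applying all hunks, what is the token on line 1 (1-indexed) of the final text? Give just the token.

Hunk 1: at line 6 remove [ocj] add [cijth,wjf] -> 9 lines: fjd wympk qjz sfpma weaop mbll cijth wjf qkmw
Hunk 2: at line 1 remove [wympk,qjz,sfpma] add [ylwod] -> 7 lines: fjd ylwod weaop mbll cijth wjf qkmw
Hunk 3: at line 1 remove [weaop,mbll,cijth] add [owq,vssos] -> 6 lines: fjd ylwod owq vssos wjf qkmw
Hunk 4: at line 2 remove [owq,vssos,wjf] add [xis,lzzyf,zsn] -> 6 lines: fjd ylwod xis lzzyf zsn qkmw
Final line 1: fjd

Answer: fjd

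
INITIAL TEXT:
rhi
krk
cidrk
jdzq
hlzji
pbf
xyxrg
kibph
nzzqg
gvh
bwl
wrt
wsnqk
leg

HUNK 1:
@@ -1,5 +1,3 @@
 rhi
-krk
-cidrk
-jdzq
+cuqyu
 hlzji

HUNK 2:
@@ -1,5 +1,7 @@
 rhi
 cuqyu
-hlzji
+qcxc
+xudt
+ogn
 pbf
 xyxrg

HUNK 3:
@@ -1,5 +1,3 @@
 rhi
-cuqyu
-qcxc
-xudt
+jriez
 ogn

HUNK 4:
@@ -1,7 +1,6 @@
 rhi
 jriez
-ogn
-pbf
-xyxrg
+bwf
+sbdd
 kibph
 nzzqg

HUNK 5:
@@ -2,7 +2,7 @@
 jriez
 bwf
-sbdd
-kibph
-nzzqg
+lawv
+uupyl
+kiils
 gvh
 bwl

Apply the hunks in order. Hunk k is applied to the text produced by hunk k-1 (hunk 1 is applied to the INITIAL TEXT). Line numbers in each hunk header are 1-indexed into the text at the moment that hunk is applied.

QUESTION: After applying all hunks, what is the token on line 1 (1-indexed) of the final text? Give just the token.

Answer: rhi

Derivation:
Hunk 1: at line 1 remove [krk,cidrk,jdzq] add [cuqyu] -> 12 lines: rhi cuqyu hlzji pbf xyxrg kibph nzzqg gvh bwl wrt wsnqk leg
Hunk 2: at line 1 remove [hlzji] add [qcxc,xudt,ogn] -> 14 lines: rhi cuqyu qcxc xudt ogn pbf xyxrg kibph nzzqg gvh bwl wrt wsnqk leg
Hunk 3: at line 1 remove [cuqyu,qcxc,xudt] add [jriez] -> 12 lines: rhi jriez ogn pbf xyxrg kibph nzzqg gvh bwl wrt wsnqk leg
Hunk 4: at line 1 remove [ogn,pbf,xyxrg] add [bwf,sbdd] -> 11 lines: rhi jriez bwf sbdd kibph nzzqg gvh bwl wrt wsnqk leg
Hunk 5: at line 2 remove [sbdd,kibph,nzzqg] add [lawv,uupyl,kiils] -> 11 lines: rhi jriez bwf lawv uupyl kiils gvh bwl wrt wsnqk leg
Final line 1: rhi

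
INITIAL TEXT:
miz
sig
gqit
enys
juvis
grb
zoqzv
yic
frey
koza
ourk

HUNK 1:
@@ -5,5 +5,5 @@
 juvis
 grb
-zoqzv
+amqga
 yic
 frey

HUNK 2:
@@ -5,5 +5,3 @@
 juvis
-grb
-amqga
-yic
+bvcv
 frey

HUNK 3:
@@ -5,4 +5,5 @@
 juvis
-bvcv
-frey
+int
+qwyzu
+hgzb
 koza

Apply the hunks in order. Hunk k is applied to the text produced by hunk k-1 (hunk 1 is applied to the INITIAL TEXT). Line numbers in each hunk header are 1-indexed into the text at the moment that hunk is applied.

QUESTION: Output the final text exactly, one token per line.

Hunk 1: at line 5 remove [zoqzv] add [amqga] -> 11 lines: miz sig gqit enys juvis grb amqga yic frey koza ourk
Hunk 2: at line 5 remove [grb,amqga,yic] add [bvcv] -> 9 lines: miz sig gqit enys juvis bvcv frey koza ourk
Hunk 3: at line 5 remove [bvcv,frey] add [int,qwyzu,hgzb] -> 10 lines: miz sig gqit enys juvis int qwyzu hgzb koza ourk

Answer: miz
sig
gqit
enys
juvis
int
qwyzu
hgzb
koza
ourk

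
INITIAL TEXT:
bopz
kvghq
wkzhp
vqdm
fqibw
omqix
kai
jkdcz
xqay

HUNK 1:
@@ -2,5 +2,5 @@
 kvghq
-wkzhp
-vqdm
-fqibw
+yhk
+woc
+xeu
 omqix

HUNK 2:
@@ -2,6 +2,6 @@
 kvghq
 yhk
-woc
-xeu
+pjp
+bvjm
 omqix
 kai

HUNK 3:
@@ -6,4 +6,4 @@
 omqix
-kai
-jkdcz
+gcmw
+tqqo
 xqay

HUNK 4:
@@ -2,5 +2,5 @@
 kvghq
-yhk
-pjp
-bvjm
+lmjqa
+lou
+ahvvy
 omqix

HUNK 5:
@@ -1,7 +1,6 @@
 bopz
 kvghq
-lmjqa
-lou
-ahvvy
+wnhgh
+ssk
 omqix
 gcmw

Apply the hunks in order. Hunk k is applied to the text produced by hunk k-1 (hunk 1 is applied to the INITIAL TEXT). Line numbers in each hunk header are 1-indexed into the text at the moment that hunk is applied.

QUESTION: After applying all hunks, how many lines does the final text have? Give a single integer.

Hunk 1: at line 2 remove [wkzhp,vqdm,fqibw] add [yhk,woc,xeu] -> 9 lines: bopz kvghq yhk woc xeu omqix kai jkdcz xqay
Hunk 2: at line 2 remove [woc,xeu] add [pjp,bvjm] -> 9 lines: bopz kvghq yhk pjp bvjm omqix kai jkdcz xqay
Hunk 3: at line 6 remove [kai,jkdcz] add [gcmw,tqqo] -> 9 lines: bopz kvghq yhk pjp bvjm omqix gcmw tqqo xqay
Hunk 4: at line 2 remove [yhk,pjp,bvjm] add [lmjqa,lou,ahvvy] -> 9 lines: bopz kvghq lmjqa lou ahvvy omqix gcmw tqqo xqay
Hunk 5: at line 1 remove [lmjqa,lou,ahvvy] add [wnhgh,ssk] -> 8 lines: bopz kvghq wnhgh ssk omqix gcmw tqqo xqay
Final line count: 8

Answer: 8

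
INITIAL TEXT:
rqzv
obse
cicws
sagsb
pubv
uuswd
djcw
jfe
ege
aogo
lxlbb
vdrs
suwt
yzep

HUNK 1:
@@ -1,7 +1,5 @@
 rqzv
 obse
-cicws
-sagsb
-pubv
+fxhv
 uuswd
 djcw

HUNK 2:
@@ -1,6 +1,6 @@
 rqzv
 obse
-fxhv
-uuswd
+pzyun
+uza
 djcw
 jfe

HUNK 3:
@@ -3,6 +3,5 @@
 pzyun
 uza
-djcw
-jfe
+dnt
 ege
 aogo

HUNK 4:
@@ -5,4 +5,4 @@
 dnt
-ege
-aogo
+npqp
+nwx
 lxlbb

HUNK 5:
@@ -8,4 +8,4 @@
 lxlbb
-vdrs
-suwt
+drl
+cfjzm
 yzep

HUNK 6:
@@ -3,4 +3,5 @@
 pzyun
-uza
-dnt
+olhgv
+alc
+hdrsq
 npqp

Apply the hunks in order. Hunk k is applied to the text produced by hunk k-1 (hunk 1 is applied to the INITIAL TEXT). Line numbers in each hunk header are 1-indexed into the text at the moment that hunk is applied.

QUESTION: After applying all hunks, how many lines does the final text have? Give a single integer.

Answer: 12

Derivation:
Hunk 1: at line 1 remove [cicws,sagsb,pubv] add [fxhv] -> 12 lines: rqzv obse fxhv uuswd djcw jfe ege aogo lxlbb vdrs suwt yzep
Hunk 2: at line 1 remove [fxhv,uuswd] add [pzyun,uza] -> 12 lines: rqzv obse pzyun uza djcw jfe ege aogo lxlbb vdrs suwt yzep
Hunk 3: at line 3 remove [djcw,jfe] add [dnt] -> 11 lines: rqzv obse pzyun uza dnt ege aogo lxlbb vdrs suwt yzep
Hunk 4: at line 5 remove [ege,aogo] add [npqp,nwx] -> 11 lines: rqzv obse pzyun uza dnt npqp nwx lxlbb vdrs suwt yzep
Hunk 5: at line 8 remove [vdrs,suwt] add [drl,cfjzm] -> 11 lines: rqzv obse pzyun uza dnt npqp nwx lxlbb drl cfjzm yzep
Hunk 6: at line 3 remove [uza,dnt] add [olhgv,alc,hdrsq] -> 12 lines: rqzv obse pzyun olhgv alc hdrsq npqp nwx lxlbb drl cfjzm yzep
Final line count: 12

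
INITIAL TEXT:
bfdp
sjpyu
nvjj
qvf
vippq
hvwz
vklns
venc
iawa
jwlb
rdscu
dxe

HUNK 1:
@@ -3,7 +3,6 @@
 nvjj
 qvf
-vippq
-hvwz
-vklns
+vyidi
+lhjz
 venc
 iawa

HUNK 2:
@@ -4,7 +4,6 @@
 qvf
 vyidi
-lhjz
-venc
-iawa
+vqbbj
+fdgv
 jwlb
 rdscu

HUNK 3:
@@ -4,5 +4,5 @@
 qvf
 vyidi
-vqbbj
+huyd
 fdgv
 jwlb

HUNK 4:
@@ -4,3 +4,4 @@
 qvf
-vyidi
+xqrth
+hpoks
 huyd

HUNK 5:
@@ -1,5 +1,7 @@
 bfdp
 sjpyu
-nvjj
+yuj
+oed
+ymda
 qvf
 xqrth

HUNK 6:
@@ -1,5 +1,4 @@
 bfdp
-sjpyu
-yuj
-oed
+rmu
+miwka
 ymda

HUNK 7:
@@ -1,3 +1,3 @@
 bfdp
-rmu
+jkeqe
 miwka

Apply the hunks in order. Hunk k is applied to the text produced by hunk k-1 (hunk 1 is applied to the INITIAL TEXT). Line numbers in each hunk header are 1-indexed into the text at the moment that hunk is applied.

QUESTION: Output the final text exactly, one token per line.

Hunk 1: at line 3 remove [vippq,hvwz,vklns] add [vyidi,lhjz] -> 11 lines: bfdp sjpyu nvjj qvf vyidi lhjz venc iawa jwlb rdscu dxe
Hunk 2: at line 4 remove [lhjz,venc,iawa] add [vqbbj,fdgv] -> 10 lines: bfdp sjpyu nvjj qvf vyidi vqbbj fdgv jwlb rdscu dxe
Hunk 3: at line 4 remove [vqbbj] add [huyd] -> 10 lines: bfdp sjpyu nvjj qvf vyidi huyd fdgv jwlb rdscu dxe
Hunk 4: at line 4 remove [vyidi] add [xqrth,hpoks] -> 11 lines: bfdp sjpyu nvjj qvf xqrth hpoks huyd fdgv jwlb rdscu dxe
Hunk 5: at line 1 remove [nvjj] add [yuj,oed,ymda] -> 13 lines: bfdp sjpyu yuj oed ymda qvf xqrth hpoks huyd fdgv jwlb rdscu dxe
Hunk 6: at line 1 remove [sjpyu,yuj,oed] add [rmu,miwka] -> 12 lines: bfdp rmu miwka ymda qvf xqrth hpoks huyd fdgv jwlb rdscu dxe
Hunk 7: at line 1 remove [rmu] add [jkeqe] -> 12 lines: bfdp jkeqe miwka ymda qvf xqrth hpoks huyd fdgv jwlb rdscu dxe

Answer: bfdp
jkeqe
miwka
ymda
qvf
xqrth
hpoks
huyd
fdgv
jwlb
rdscu
dxe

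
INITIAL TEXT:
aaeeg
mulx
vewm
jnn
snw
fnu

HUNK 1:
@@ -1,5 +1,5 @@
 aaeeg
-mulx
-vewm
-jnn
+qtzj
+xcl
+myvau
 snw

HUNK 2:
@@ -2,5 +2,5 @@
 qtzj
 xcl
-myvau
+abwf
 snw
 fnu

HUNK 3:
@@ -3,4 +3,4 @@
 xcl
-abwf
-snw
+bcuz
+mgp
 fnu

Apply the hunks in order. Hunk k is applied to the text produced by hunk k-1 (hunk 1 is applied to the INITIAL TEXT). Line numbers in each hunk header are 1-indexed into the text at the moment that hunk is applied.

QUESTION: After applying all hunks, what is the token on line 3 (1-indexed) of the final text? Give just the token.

Hunk 1: at line 1 remove [mulx,vewm,jnn] add [qtzj,xcl,myvau] -> 6 lines: aaeeg qtzj xcl myvau snw fnu
Hunk 2: at line 2 remove [myvau] add [abwf] -> 6 lines: aaeeg qtzj xcl abwf snw fnu
Hunk 3: at line 3 remove [abwf,snw] add [bcuz,mgp] -> 6 lines: aaeeg qtzj xcl bcuz mgp fnu
Final line 3: xcl

Answer: xcl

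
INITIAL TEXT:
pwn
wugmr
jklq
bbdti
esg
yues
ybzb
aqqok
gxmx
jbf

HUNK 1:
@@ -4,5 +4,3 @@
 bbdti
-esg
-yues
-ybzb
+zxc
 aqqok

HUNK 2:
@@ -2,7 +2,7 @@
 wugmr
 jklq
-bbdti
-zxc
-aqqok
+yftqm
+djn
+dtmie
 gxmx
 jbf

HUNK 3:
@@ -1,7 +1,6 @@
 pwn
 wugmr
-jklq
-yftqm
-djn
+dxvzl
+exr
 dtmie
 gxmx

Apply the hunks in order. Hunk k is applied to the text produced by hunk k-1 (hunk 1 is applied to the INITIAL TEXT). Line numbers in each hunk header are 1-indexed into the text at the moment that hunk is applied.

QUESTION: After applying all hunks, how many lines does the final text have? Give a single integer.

Hunk 1: at line 4 remove [esg,yues,ybzb] add [zxc] -> 8 lines: pwn wugmr jklq bbdti zxc aqqok gxmx jbf
Hunk 2: at line 2 remove [bbdti,zxc,aqqok] add [yftqm,djn,dtmie] -> 8 lines: pwn wugmr jklq yftqm djn dtmie gxmx jbf
Hunk 3: at line 1 remove [jklq,yftqm,djn] add [dxvzl,exr] -> 7 lines: pwn wugmr dxvzl exr dtmie gxmx jbf
Final line count: 7

Answer: 7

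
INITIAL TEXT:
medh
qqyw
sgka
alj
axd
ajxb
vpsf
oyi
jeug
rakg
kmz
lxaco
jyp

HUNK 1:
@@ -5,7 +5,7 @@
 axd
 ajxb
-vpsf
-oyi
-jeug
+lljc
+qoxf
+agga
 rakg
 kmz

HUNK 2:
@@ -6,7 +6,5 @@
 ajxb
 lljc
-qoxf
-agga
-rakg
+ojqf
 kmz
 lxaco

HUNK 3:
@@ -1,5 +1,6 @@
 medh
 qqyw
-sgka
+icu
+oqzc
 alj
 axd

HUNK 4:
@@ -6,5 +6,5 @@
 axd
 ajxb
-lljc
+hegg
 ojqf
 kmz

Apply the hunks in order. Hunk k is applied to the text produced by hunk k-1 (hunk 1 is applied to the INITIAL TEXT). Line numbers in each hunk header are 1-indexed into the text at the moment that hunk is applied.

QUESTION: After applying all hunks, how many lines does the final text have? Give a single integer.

Answer: 12

Derivation:
Hunk 1: at line 5 remove [vpsf,oyi,jeug] add [lljc,qoxf,agga] -> 13 lines: medh qqyw sgka alj axd ajxb lljc qoxf agga rakg kmz lxaco jyp
Hunk 2: at line 6 remove [qoxf,agga,rakg] add [ojqf] -> 11 lines: medh qqyw sgka alj axd ajxb lljc ojqf kmz lxaco jyp
Hunk 3: at line 1 remove [sgka] add [icu,oqzc] -> 12 lines: medh qqyw icu oqzc alj axd ajxb lljc ojqf kmz lxaco jyp
Hunk 4: at line 6 remove [lljc] add [hegg] -> 12 lines: medh qqyw icu oqzc alj axd ajxb hegg ojqf kmz lxaco jyp
Final line count: 12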